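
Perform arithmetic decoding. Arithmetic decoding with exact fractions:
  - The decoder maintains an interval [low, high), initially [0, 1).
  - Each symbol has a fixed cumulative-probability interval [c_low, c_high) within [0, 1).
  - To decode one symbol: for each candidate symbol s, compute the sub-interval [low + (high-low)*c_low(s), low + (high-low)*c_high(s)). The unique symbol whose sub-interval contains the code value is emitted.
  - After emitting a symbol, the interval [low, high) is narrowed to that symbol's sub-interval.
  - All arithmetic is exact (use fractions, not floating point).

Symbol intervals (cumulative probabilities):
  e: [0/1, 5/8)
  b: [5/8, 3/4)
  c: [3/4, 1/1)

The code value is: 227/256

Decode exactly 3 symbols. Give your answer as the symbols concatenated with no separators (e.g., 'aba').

Step 1: interval [0/1, 1/1), width = 1/1 - 0/1 = 1/1
  'e': [0/1 + 1/1*0/1, 0/1 + 1/1*5/8) = [0/1, 5/8)
  'b': [0/1 + 1/1*5/8, 0/1 + 1/1*3/4) = [5/8, 3/4)
  'c': [0/1 + 1/1*3/4, 0/1 + 1/1*1/1) = [3/4, 1/1) <- contains code 227/256
  emit 'c', narrow to [3/4, 1/1)
Step 2: interval [3/4, 1/1), width = 1/1 - 3/4 = 1/4
  'e': [3/4 + 1/4*0/1, 3/4 + 1/4*5/8) = [3/4, 29/32) <- contains code 227/256
  'b': [3/4 + 1/4*5/8, 3/4 + 1/4*3/4) = [29/32, 15/16)
  'c': [3/4 + 1/4*3/4, 3/4 + 1/4*1/1) = [15/16, 1/1)
  emit 'e', narrow to [3/4, 29/32)
Step 3: interval [3/4, 29/32), width = 29/32 - 3/4 = 5/32
  'e': [3/4 + 5/32*0/1, 3/4 + 5/32*5/8) = [3/4, 217/256)
  'b': [3/4 + 5/32*5/8, 3/4 + 5/32*3/4) = [217/256, 111/128)
  'c': [3/4 + 5/32*3/4, 3/4 + 5/32*1/1) = [111/128, 29/32) <- contains code 227/256
  emit 'c', narrow to [111/128, 29/32)

Answer: cec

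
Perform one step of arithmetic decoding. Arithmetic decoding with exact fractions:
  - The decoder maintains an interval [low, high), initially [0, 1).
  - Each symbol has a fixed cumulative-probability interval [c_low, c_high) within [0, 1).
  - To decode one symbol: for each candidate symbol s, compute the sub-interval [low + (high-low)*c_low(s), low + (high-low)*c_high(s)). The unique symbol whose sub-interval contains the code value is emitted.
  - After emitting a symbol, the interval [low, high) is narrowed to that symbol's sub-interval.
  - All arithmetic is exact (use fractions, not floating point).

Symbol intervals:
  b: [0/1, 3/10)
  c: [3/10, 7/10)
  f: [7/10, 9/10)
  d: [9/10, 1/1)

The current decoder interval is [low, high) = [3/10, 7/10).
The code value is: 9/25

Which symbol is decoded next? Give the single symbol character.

Answer: b

Derivation:
Interval width = high − low = 7/10 − 3/10 = 2/5
Scaled code = (code − low) / width = (9/25 − 3/10) / 2/5 = 3/20
  b: [0/1, 3/10) ← scaled code falls here ✓
  c: [3/10, 7/10) 
  f: [7/10, 9/10) 
  d: [9/10, 1/1) 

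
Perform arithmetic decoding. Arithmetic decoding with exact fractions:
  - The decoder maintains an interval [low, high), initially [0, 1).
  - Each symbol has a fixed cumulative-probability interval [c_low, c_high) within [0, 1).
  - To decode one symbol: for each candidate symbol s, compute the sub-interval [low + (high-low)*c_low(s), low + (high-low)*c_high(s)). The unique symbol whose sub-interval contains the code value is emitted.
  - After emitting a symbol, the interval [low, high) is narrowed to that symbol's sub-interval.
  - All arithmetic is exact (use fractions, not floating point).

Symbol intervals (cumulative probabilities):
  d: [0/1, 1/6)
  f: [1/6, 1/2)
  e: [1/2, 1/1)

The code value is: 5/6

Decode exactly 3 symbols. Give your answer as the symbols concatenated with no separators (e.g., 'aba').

Step 1: interval [0/1, 1/1), width = 1/1 - 0/1 = 1/1
  'd': [0/1 + 1/1*0/1, 0/1 + 1/1*1/6) = [0/1, 1/6)
  'f': [0/1 + 1/1*1/6, 0/1 + 1/1*1/2) = [1/6, 1/2)
  'e': [0/1 + 1/1*1/2, 0/1 + 1/1*1/1) = [1/2, 1/1) <- contains code 5/6
  emit 'e', narrow to [1/2, 1/1)
Step 2: interval [1/2, 1/1), width = 1/1 - 1/2 = 1/2
  'd': [1/2 + 1/2*0/1, 1/2 + 1/2*1/6) = [1/2, 7/12)
  'f': [1/2 + 1/2*1/6, 1/2 + 1/2*1/2) = [7/12, 3/4)
  'e': [1/2 + 1/2*1/2, 1/2 + 1/2*1/1) = [3/4, 1/1) <- contains code 5/6
  emit 'e', narrow to [3/4, 1/1)
Step 3: interval [3/4, 1/1), width = 1/1 - 3/4 = 1/4
  'd': [3/4 + 1/4*0/1, 3/4 + 1/4*1/6) = [3/4, 19/24)
  'f': [3/4 + 1/4*1/6, 3/4 + 1/4*1/2) = [19/24, 7/8) <- contains code 5/6
  'e': [3/4 + 1/4*1/2, 3/4 + 1/4*1/1) = [7/8, 1/1)
  emit 'f', narrow to [19/24, 7/8)

Answer: eef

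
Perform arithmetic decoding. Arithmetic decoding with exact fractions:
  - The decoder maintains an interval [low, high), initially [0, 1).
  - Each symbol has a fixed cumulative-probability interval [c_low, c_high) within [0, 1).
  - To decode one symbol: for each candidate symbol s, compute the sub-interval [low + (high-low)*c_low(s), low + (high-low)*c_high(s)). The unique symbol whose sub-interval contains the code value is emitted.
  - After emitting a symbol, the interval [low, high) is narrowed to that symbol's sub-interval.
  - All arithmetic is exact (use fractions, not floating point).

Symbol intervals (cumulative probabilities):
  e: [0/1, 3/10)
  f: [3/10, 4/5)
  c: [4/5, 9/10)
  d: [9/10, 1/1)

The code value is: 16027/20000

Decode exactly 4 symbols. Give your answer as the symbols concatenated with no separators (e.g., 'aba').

Step 1: interval [0/1, 1/1), width = 1/1 - 0/1 = 1/1
  'e': [0/1 + 1/1*0/1, 0/1 + 1/1*3/10) = [0/1, 3/10)
  'f': [0/1 + 1/1*3/10, 0/1 + 1/1*4/5) = [3/10, 4/5)
  'c': [0/1 + 1/1*4/5, 0/1 + 1/1*9/10) = [4/5, 9/10) <- contains code 16027/20000
  'd': [0/1 + 1/1*9/10, 0/1 + 1/1*1/1) = [9/10, 1/1)
  emit 'c', narrow to [4/5, 9/10)
Step 2: interval [4/5, 9/10), width = 9/10 - 4/5 = 1/10
  'e': [4/5 + 1/10*0/1, 4/5 + 1/10*3/10) = [4/5, 83/100) <- contains code 16027/20000
  'f': [4/5 + 1/10*3/10, 4/5 + 1/10*4/5) = [83/100, 22/25)
  'c': [4/5 + 1/10*4/5, 4/5 + 1/10*9/10) = [22/25, 89/100)
  'd': [4/5 + 1/10*9/10, 4/5 + 1/10*1/1) = [89/100, 9/10)
  emit 'e', narrow to [4/5, 83/100)
Step 3: interval [4/5, 83/100), width = 83/100 - 4/5 = 3/100
  'e': [4/5 + 3/100*0/1, 4/5 + 3/100*3/10) = [4/5, 809/1000) <- contains code 16027/20000
  'f': [4/5 + 3/100*3/10, 4/5 + 3/100*4/5) = [809/1000, 103/125)
  'c': [4/5 + 3/100*4/5, 4/5 + 3/100*9/10) = [103/125, 827/1000)
  'd': [4/5 + 3/100*9/10, 4/5 + 3/100*1/1) = [827/1000, 83/100)
  emit 'e', narrow to [4/5, 809/1000)
Step 4: interval [4/5, 809/1000), width = 809/1000 - 4/5 = 9/1000
  'e': [4/5 + 9/1000*0/1, 4/5 + 9/1000*3/10) = [4/5, 8027/10000) <- contains code 16027/20000
  'f': [4/5 + 9/1000*3/10, 4/5 + 9/1000*4/5) = [8027/10000, 1009/1250)
  'c': [4/5 + 9/1000*4/5, 4/5 + 9/1000*9/10) = [1009/1250, 8081/10000)
  'd': [4/5 + 9/1000*9/10, 4/5 + 9/1000*1/1) = [8081/10000, 809/1000)
  emit 'e', narrow to [4/5, 8027/10000)

Answer: ceee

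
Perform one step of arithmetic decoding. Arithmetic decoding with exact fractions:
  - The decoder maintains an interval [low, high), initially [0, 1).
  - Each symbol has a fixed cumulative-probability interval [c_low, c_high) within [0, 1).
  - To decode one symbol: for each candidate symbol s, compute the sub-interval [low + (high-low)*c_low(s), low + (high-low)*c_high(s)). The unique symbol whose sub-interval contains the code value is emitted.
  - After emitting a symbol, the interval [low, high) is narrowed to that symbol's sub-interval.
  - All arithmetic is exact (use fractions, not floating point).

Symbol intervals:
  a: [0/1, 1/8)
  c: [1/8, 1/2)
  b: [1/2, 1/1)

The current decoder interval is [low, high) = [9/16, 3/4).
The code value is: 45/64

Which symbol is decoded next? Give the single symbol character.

Interval width = high − low = 3/4 − 9/16 = 3/16
Scaled code = (code − low) / width = (45/64 − 9/16) / 3/16 = 3/4
  a: [0/1, 1/8) 
  c: [1/8, 1/2) 
  b: [1/2, 1/1) ← scaled code falls here ✓

Answer: b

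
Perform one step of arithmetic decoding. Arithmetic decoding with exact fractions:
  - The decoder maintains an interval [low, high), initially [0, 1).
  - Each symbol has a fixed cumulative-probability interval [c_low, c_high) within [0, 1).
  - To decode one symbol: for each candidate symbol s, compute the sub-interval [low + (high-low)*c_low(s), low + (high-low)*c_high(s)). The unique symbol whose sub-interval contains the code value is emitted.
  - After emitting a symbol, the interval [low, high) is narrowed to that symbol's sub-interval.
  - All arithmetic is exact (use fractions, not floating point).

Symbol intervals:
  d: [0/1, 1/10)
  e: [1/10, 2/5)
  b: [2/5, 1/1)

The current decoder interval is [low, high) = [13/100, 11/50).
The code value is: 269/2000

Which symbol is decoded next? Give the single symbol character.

Interval width = high − low = 11/50 − 13/100 = 9/100
Scaled code = (code − low) / width = (269/2000 − 13/100) / 9/100 = 1/20
  d: [0/1, 1/10) ← scaled code falls here ✓
  e: [1/10, 2/5) 
  b: [2/5, 1/1) 

Answer: d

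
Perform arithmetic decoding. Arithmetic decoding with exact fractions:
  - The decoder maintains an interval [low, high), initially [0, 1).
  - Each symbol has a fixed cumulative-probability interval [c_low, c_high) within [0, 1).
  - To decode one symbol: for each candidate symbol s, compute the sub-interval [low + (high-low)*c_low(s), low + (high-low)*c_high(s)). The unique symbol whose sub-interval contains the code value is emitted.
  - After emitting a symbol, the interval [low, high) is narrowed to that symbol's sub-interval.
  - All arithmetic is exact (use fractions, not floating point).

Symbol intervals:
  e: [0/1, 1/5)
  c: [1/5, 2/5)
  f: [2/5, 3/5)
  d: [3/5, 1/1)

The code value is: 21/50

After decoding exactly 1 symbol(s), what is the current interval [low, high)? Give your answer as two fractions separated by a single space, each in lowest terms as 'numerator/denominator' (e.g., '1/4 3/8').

Step 1: interval [0/1, 1/1), width = 1/1 - 0/1 = 1/1
  'e': [0/1 + 1/1*0/1, 0/1 + 1/1*1/5) = [0/1, 1/5)
  'c': [0/1 + 1/1*1/5, 0/1 + 1/1*2/5) = [1/5, 2/5)
  'f': [0/1 + 1/1*2/5, 0/1 + 1/1*3/5) = [2/5, 3/5) <- contains code 21/50
  'd': [0/1 + 1/1*3/5, 0/1 + 1/1*1/1) = [3/5, 1/1)
  emit 'f', narrow to [2/5, 3/5)

Answer: 2/5 3/5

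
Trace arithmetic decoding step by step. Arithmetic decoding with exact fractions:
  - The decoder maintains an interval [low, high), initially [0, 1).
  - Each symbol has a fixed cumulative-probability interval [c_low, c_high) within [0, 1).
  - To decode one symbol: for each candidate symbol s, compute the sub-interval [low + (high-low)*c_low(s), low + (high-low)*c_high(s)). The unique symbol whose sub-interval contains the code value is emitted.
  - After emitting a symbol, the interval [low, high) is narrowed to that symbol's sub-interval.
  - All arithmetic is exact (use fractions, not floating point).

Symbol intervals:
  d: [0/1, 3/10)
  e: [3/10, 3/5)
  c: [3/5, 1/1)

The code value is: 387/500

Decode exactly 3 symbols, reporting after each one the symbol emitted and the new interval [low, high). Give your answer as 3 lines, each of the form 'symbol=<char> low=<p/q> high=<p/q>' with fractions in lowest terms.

Step 1: interval [0/1, 1/1), width = 1/1 - 0/1 = 1/1
  'd': [0/1 + 1/1*0/1, 0/1 + 1/1*3/10) = [0/1, 3/10)
  'e': [0/1 + 1/1*3/10, 0/1 + 1/1*3/5) = [3/10, 3/5)
  'c': [0/1 + 1/1*3/5, 0/1 + 1/1*1/1) = [3/5, 1/1) <- contains code 387/500
  emit 'c', narrow to [3/5, 1/1)
Step 2: interval [3/5, 1/1), width = 1/1 - 3/5 = 2/5
  'd': [3/5 + 2/5*0/1, 3/5 + 2/5*3/10) = [3/5, 18/25)
  'e': [3/5 + 2/5*3/10, 3/5 + 2/5*3/5) = [18/25, 21/25) <- contains code 387/500
  'c': [3/5 + 2/5*3/5, 3/5 + 2/5*1/1) = [21/25, 1/1)
  emit 'e', narrow to [18/25, 21/25)
Step 3: interval [18/25, 21/25), width = 21/25 - 18/25 = 3/25
  'd': [18/25 + 3/25*0/1, 18/25 + 3/25*3/10) = [18/25, 189/250)
  'e': [18/25 + 3/25*3/10, 18/25 + 3/25*3/5) = [189/250, 99/125) <- contains code 387/500
  'c': [18/25 + 3/25*3/5, 18/25 + 3/25*1/1) = [99/125, 21/25)
  emit 'e', narrow to [189/250, 99/125)

Answer: symbol=c low=3/5 high=1/1
symbol=e low=18/25 high=21/25
symbol=e low=189/250 high=99/125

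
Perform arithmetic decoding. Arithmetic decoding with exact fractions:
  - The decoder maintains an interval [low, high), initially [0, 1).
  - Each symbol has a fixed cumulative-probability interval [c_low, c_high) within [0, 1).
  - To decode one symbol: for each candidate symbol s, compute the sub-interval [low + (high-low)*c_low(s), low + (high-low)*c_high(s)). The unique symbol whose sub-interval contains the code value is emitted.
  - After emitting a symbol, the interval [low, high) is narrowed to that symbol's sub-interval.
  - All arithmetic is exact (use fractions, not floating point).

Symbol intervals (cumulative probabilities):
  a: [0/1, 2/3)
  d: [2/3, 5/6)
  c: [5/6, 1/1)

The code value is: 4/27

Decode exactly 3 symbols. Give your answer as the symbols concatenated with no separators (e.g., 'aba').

Answer: aaa

Derivation:
Step 1: interval [0/1, 1/1), width = 1/1 - 0/1 = 1/1
  'a': [0/1 + 1/1*0/1, 0/1 + 1/1*2/3) = [0/1, 2/3) <- contains code 4/27
  'd': [0/1 + 1/1*2/3, 0/1 + 1/1*5/6) = [2/3, 5/6)
  'c': [0/1 + 1/1*5/6, 0/1 + 1/1*1/1) = [5/6, 1/1)
  emit 'a', narrow to [0/1, 2/3)
Step 2: interval [0/1, 2/3), width = 2/3 - 0/1 = 2/3
  'a': [0/1 + 2/3*0/1, 0/1 + 2/3*2/3) = [0/1, 4/9) <- contains code 4/27
  'd': [0/1 + 2/3*2/3, 0/1 + 2/3*5/6) = [4/9, 5/9)
  'c': [0/1 + 2/3*5/6, 0/1 + 2/3*1/1) = [5/9, 2/3)
  emit 'a', narrow to [0/1, 4/9)
Step 3: interval [0/1, 4/9), width = 4/9 - 0/1 = 4/9
  'a': [0/1 + 4/9*0/1, 0/1 + 4/9*2/3) = [0/1, 8/27) <- contains code 4/27
  'd': [0/1 + 4/9*2/3, 0/1 + 4/9*5/6) = [8/27, 10/27)
  'c': [0/1 + 4/9*5/6, 0/1 + 4/9*1/1) = [10/27, 4/9)
  emit 'a', narrow to [0/1, 8/27)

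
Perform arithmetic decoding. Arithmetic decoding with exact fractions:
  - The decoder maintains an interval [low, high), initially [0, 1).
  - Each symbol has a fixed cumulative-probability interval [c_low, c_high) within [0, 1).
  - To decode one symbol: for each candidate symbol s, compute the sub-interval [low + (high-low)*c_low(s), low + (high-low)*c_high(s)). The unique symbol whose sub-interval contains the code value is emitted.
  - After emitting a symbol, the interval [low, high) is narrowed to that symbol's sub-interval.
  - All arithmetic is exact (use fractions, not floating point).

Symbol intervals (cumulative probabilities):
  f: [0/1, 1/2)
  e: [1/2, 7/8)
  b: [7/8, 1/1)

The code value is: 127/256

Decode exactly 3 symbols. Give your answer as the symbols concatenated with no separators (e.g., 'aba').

Step 1: interval [0/1, 1/1), width = 1/1 - 0/1 = 1/1
  'f': [0/1 + 1/1*0/1, 0/1 + 1/1*1/2) = [0/1, 1/2) <- contains code 127/256
  'e': [0/1 + 1/1*1/2, 0/1 + 1/1*7/8) = [1/2, 7/8)
  'b': [0/1 + 1/1*7/8, 0/1 + 1/1*1/1) = [7/8, 1/1)
  emit 'f', narrow to [0/1, 1/2)
Step 2: interval [0/1, 1/2), width = 1/2 - 0/1 = 1/2
  'f': [0/1 + 1/2*0/1, 0/1 + 1/2*1/2) = [0/1, 1/4)
  'e': [0/1 + 1/2*1/2, 0/1 + 1/2*7/8) = [1/4, 7/16)
  'b': [0/1 + 1/2*7/8, 0/1 + 1/2*1/1) = [7/16, 1/2) <- contains code 127/256
  emit 'b', narrow to [7/16, 1/2)
Step 3: interval [7/16, 1/2), width = 1/2 - 7/16 = 1/16
  'f': [7/16 + 1/16*0/1, 7/16 + 1/16*1/2) = [7/16, 15/32)
  'e': [7/16 + 1/16*1/2, 7/16 + 1/16*7/8) = [15/32, 63/128)
  'b': [7/16 + 1/16*7/8, 7/16 + 1/16*1/1) = [63/128, 1/2) <- contains code 127/256
  emit 'b', narrow to [63/128, 1/2)

Answer: fbb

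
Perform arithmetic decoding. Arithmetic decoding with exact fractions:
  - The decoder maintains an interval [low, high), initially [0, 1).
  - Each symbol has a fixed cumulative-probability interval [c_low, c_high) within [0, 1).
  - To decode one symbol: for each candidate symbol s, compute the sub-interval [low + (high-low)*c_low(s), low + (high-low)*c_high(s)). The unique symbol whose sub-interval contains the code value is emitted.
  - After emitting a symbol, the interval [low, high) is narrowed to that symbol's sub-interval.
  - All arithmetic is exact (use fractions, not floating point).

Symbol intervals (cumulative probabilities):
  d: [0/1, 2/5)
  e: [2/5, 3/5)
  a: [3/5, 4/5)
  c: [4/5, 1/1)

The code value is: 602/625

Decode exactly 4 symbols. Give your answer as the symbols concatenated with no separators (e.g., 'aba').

Step 1: interval [0/1, 1/1), width = 1/1 - 0/1 = 1/1
  'd': [0/1 + 1/1*0/1, 0/1 + 1/1*2/5) = [0/1, 2/5)
  'e': [0/1 + 1/1*2/5, 0/1 + 1/1*3/5) = [2/5, 3/5)
  'a': [0/1 + 1/1*3/5, 0/1 + 1/1*4/5) = [3/5, 4/5)
  'c': [0/1 + 1/1*4/5, 0/1 + 1/1*1/1) = [4/5, 1/1) <- contains code 602/625
  emit 'c', narrow to [4/5, 1/1)
Step 2: interval [4/5, 1/1), width = 1/1 - 4/5 = 1/5
  'd': [4/5 + 1/5*0/1, 4/5 + 1/5*2/5) = [4/5, 22/25)
  'e': [4/5 + 1/5*2/5, 4/5 + 1/5*3/5) = [22/25, 23/25)
  'a': [4/5 + 1/5*3/5, 4/5 + 1/5*4/5) = [23/25, 24/25)
  'c': [4/5 + 1/5*4/5, 4/5 + 1/5*1/1) = [24/25, 1/1) <- contains code 602/625
  emit 'c', narrow to [24/25, 1/1)
Step 3: interval [24/25, 1/1), width = 1/1 - 24/25 = 1/25
  'd': [24/25 + 1/25*0/1, 24/25 + 1/25*2/5) = [24/25, 122/125) <- contains code 602/625
  'e': [24/25 + 1/25*2/5, 24/25 + 1/25*3/5) = [122/125, 123/125)
  'a': [24/25 + 1/25*3/5, 24/25 + 1/25*4/5) = [123/125, 124/125)
  'c': [24/25 + 1/25*4/5, 24/25 + 1/25*1/1) = [124/125, 1/1)
  emit 'd', narrow to [24/25, 122/125)
Step 4: interval [24/25, 122/125), width = 122/125 - 24/25 = 2/125
  'd': [24/25 + 2/125*0/1, 24/25 + 2/125*2/5) = [24/25, 604/625) <- contains code 602/625
  'e': [24/25 + 2/125*2/5, 24/25 + 2/125*3/5) = [604/625, 606/625)
  'a': [24/25 + 2/125*3/5, 24/25 + 2/125*4/5) = [606/625, 608/625)
  'c': [24/25 + 2/125*4/5, 24/25 + 2/125*1/1) = [608/625, 122/125)
  emit 'd', narrow to [24/25, 604/625)

Answer: ccdd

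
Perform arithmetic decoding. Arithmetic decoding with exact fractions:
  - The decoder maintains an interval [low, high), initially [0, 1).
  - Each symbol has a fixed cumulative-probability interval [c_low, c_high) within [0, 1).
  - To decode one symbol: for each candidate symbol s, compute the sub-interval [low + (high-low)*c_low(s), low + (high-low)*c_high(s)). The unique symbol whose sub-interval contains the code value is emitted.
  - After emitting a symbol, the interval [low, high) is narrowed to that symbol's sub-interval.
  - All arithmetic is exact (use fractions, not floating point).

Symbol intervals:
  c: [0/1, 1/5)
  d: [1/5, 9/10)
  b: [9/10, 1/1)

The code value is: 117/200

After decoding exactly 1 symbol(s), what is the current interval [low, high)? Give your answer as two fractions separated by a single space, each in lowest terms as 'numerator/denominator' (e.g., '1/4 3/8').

Step 1: interval [0/1, 1/1), width = 1/1 - 0/1 = 1/1
  'c': [0/1 + 1/1*0/1, 0/1 + 1/1*1/5) = [0/1, 1/5)
  'd': [0/1 + 1/1*1/5, 0/1 + 1/1*9/10) = [1/5, 9/10) <- contains code 117/200
  'b': [0/1 + 1/1*9/10, 0/1 + 1/1*1/1) = [9/10, 1/1)
  emit 'd', narrow to [1/5, 9/10)

Answer: 1/5 9/10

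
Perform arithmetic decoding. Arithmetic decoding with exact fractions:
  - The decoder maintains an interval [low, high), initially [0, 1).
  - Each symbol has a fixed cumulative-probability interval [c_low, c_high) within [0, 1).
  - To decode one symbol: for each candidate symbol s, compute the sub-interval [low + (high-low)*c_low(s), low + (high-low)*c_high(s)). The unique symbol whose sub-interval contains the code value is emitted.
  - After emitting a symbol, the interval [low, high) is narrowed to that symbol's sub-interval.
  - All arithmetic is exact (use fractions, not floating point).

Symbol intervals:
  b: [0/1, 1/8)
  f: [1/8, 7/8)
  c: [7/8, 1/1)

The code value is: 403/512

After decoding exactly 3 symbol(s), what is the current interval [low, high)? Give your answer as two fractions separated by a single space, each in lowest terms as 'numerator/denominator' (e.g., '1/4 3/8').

Answer: 25/32 203/256

Derivation:
Step 1: interval [0/1, 1/1), width = 1/1 - 0/1 = 1/1
  'b': [0/1 + 1/1*0/1, 0/1 + 1/1*1/8) = [0/1, 1/8)
  'f': [0/1 + 1/1*1/8, 0/1 + 1/1*7/8) = [1/8, 7/8) <- contains code 403/512
  'c': [0/1 + 1/1*7/8, 0/1 + 1/1*1/1) = [7/8, 1/1)
  emit 'f', narrow to [1/8, 7/8)
Step 2: interval [1/8, 7/8), width = 7/8 - 1/8 = 3/4
  'b': [1/8 + 3/4*0/1, 1/8 + 3/4*1/8) = [1/8, 7/32)
  'f': [1/8 + 3/4*1/8, 1/8 + 3/4*7/8) = [7/32, 25/32)
  'c': [1/8 + 3/4*7/8, 1/8 + 3/4*1/1) = [25/32, 7/8) <- contains code 403/512
  emit 'c', narrow to [25/32, 7/8)
Step 3: interval [25/32, 7/8), width = 7/8 - 25/32 = 3/32
  'b': [25/32 + 3/32*0/1, 25/32 + 3/32*1/8) = [25/32, 203/256) <- contains code 403/512
  'f': [25/32 + 3/32*1/8, 25/32 + 3/32*7/8) = [203/256, 221/256)
  'c': [25/32 + 3/32*7/8, 25/32 + 3/32*1/1) = [221/256, 7/8)
  emit 'b', narrow to [25/32, 203/256)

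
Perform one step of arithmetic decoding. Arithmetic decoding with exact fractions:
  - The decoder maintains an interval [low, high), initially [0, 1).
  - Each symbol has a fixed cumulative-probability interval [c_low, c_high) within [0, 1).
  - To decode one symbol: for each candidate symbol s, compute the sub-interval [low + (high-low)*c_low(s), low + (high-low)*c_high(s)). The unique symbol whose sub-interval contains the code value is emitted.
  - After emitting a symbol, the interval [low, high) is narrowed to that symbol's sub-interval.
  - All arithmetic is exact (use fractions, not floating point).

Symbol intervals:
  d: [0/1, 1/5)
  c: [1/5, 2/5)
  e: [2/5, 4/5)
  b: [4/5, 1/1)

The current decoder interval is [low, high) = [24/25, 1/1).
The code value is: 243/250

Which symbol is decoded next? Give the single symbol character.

Interval width = high − low = 1/1 − 24/25 = 1/25
Scaled code = (code − low) / width = (243/250 − 24/25) / 1/25 = 3/10
  d: [0/1, 1/5) 
  c: [1/5, 2/5) ← scaled code falls here ✓
  e: [2/5, 4/5) 
  b: [4/5, 1/1) 

Answer: c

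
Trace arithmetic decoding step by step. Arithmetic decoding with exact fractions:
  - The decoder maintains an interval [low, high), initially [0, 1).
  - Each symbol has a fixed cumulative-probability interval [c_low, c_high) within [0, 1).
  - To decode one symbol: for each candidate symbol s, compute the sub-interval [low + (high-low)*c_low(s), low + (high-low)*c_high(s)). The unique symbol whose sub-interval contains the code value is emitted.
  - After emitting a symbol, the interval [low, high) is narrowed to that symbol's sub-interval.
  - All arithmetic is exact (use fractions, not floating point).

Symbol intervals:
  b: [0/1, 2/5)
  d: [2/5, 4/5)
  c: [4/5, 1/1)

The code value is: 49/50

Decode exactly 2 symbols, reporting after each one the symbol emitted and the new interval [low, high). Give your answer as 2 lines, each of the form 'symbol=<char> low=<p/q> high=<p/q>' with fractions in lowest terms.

Step 1: interval [0/1, 1/1), width = 1/1 - 0/1 = 1/1
  'b': [0/1 + 1/1*0/1, 0/1 + 1/1*2/5) = [0/1, 2/5)
  'd': [0/1 + 1/1*2/5, 0/1 + 1/1*4/5) = [2/5, 4/5)
  'c': [0/1 + 1/1*4/5, 0/1 + 1/1*1/1) = [4/5, 1/1) <- contains code 49/50
  emit 'c', narrow to [4/5, 1/1)
Step 2: interval [4/5, 1/1), width = 1/1 - 4/5 = 1/5
  'b': [4/5 + 1/5*0/1, 4/5 + 1/5*2/5) = [4/5, 22/25)
  'd': [4/5 + 1/5*2/5, 4/5 + 1/5*4/5) = [22/25, 24/25)
  'c': [4/5 + 1/5*4/5, 4/5 + 1/5*1/1) = [24/25, 1/1) <- contains code 49/50
  emit 'c', narrow to [24/25, 1/1)

Answer: symbol=c low=4/5 high=1/1
symbol=c low=24/25 high=1/1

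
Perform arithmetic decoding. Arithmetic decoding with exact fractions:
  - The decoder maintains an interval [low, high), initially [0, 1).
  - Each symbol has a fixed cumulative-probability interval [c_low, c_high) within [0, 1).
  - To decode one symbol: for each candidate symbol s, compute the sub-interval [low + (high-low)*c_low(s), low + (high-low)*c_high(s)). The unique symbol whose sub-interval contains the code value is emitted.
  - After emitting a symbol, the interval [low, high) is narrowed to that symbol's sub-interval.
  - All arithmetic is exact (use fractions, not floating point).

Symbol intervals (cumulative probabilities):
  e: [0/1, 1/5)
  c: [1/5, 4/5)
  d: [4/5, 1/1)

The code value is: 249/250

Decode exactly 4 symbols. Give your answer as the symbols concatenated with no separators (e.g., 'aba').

Answer: dddc

Derivation:
Step 1: interval [0/1, 1/1), width = 1/1 - 0/1 = 1/1
  'e': [0/1 + 1/1*0/1, 0/1 + 1/1*1/5) = [0/1, 1/5)
  'c': [0/1 + 1/1*1/5, 0/1 + 1/1*4/5) = [1/5, 4/5)
  'd': [0/1 + 1/1*4/5, 0/1 + 1/1*1/1) = [4/5, 1/1) <- contains code 249/250
  emit 'd', narrow to [4/5, 1/1)
Step 2: interval [4/5, 1/1), width = 1/1 - 4/5 = 1/5
  'e': [4/5 + 1/5*0/1, 4/5 + 1/5*1/5) = [4/5, 21/25)
  'c': [4/5 + 1/5*1/5, 4/5 + 1/5*4/5) = [21/25, 24/25)
  'd': [4/5 + 1/5*4/5, 4/5 + 1/5*1/1) = [24/25, 1/1) <- contains code 249/250
  emit 'd', narrow to [24/25, 1/1)
Step 3: interval [24/25, 1/1), width = 1/1 - 24/25 = 1/25
  'e': [24/25 + 1/25*0/1, 24/25 + 1/25*1/5) = [24/25, 121/125)
  'c': [24/25 + 1/25*1/5, 24/25 + 1/25*4/5) = [121/125, 124/125)
  'd': [24/25 + 1/25*4/5, 24/25 + 1/25*1/1) = [124/125, 1/1) <- contains code 249/250
  emit 'd', narrow to [124/125, 1/1)
Step 4: interval [124/125, 1/1), width = 1/1 - 124/125 = 1/125
  'e': [124/125 + 1/125*0/1, 124/125 + 1/125*1/5) = [124/125, 621/625)
  'c': [124/125 + 1/125*1/5, 124/125 + 1/125*4/5) = [621/625, 624/625) <- contains code 249/250
  'd': [124/125 + 1/125*4/5, 124/125 + 1/125*1/1) = [624/625, 1/1)
  emit 'c', narrow to [621/625, 624/625)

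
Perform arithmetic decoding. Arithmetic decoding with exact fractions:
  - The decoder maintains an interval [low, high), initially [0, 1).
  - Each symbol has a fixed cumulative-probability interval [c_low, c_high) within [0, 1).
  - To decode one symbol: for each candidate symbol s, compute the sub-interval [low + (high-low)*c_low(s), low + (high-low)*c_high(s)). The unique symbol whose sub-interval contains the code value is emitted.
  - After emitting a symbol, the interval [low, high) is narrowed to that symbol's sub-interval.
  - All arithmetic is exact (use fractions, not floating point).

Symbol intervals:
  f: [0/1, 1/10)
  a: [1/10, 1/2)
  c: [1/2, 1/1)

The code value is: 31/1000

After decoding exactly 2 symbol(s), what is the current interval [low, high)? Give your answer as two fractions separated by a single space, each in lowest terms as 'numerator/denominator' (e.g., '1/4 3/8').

Answer: 1/100 1/20

Derivation:
Step 1: interval [0/1, 1/1), width = 1/1 - 0/1 = 1/1
  'f': [0/1 + 1/1*0/1, 0/1 + 1/1*1/10) = [0/1, 1/10) <- contains code 31/1000
  'a': [0/1 + 1/1*1/10, 0/1 + 1/1*1/2) = [1/10, 1/2)
  'c': [0/1 + 1/1*1/2, 0/1 + 1/1*1/1) = [1/2, 1/1)
  emit 'f', narrow to [0/1, 1/10)
Step 2: interval [0/1, 1/10), width = 1/10 - 0/1 = 1/10
  'f': [0/1 + 1/10*0/1, 0/1 + 1/10*1/10) = [0/1, 1/100)
  'a': [0/1 + 1/10*1/10, 0/1 + 1/10*1/2) = [1/100, 1/20) <- contains code 31/1000
  'c': [0/1 + 1/10*1/2, 0/1 + 1/10*1/1) = [1/20, 1/10)
  emit 'a', narrow to [1/100, 1/20)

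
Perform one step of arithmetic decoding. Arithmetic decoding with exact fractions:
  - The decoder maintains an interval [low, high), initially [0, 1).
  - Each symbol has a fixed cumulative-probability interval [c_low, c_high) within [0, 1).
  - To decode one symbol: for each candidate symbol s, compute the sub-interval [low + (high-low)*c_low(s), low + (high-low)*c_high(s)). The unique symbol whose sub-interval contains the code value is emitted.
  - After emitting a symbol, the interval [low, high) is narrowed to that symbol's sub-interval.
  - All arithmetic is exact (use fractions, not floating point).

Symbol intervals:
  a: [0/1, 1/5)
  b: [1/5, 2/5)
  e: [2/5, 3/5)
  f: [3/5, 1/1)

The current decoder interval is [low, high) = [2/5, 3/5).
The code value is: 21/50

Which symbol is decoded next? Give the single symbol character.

Interval width = high − low = 3/5 − 2/5 = 1/5
Scaled code = (code − low) / width = (21/50 − 2/5) / 1/5 = 1/10
  a: [0/1, 1/5) ← scaled code falls here ✓
  b: [1/5, 2/5) 
  e: [2/5, 3/5) 
  f: [3/5, 1/1) 

Answer: a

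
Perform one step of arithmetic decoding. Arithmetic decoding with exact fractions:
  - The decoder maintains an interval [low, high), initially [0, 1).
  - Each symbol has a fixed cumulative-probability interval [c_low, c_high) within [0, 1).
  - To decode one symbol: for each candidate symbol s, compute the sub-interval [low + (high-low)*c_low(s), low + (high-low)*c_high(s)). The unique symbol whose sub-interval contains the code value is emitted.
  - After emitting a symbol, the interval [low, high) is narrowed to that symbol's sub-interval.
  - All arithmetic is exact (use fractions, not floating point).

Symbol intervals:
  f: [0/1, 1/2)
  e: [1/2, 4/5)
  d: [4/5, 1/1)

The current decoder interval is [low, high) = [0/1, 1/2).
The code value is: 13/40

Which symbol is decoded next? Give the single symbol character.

Interval width = high − low = 1/2 − 0/1 = 1/2
Scaled code = (code − low) / width = (13/40 − 0/1) / 1/2 = 13/20
  f: [0/1, 1/2) 
  e: [1/2, 4/5) ← scaled code falls here ✓
  d: [4/5, 1/1) 

Answer: e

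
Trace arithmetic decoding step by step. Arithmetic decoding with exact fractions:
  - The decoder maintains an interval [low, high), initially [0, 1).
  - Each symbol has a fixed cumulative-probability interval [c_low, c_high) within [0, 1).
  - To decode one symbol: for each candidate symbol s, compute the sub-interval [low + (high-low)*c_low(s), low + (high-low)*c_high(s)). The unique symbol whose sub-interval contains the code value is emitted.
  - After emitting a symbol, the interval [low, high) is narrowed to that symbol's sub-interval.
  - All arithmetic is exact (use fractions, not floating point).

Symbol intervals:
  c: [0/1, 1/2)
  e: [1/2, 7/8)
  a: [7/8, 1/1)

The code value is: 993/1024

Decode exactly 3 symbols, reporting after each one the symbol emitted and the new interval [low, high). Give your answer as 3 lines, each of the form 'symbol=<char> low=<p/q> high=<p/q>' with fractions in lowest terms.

Step 1: interval [0/1, 1/1), width = 1/1 - 0/1 = 1/1
  'c': [0/1 + 1/1*0/1, 0/1 + 1/1*1/2) = [0/1, 1/2)
  'e': [0/1 + 1/1*1/2, 0/1 + 1/1*7/8) = [1/2, 7/8)
  'a': [0/1 + 1/1*7/8, 0/1 + 1/1*1/1) = [7/8, 1/1) <- contains code 993/1024
  emit 'a', narrow to [7/8, 1/1)
Step 2: interval [7/8, 1/1), width = 1/1 - 7/8 = 1/8
  'c': [7/8 + 1/8*0/1, 7/8 + 1/8*1/2) = [7/8, 15/16)
  'e': [7/8 + 1/8*1/2, 7/8 + 1/8*7/8) = [15/16, 63/64) <- contains code 993/1024
  'a': [7/8 + 1/8*7/8, 7/8 + 1/8*1/1) = [63/64, 1/1)
  emit 'e', narrow to [15/16, 63/64)
Step 3: interval [15/16, 63/64), width = 63/64 - 15/16 = 3/64
  'c': [15/16 + 3/64*0/1, 15/16 + 3/64*1/2) = [15/16, 123/128)
  'e': [15/16 + 3/64*1/2, 15/16 + 3/64*7/8) = [123/128, 501/512) <- contains code 993/1024
  'a': [15/16 + 3/64*7/8, 15/16 + 3/64*1/1) = [501/512, 63/64)
  emit 'e', narrow to [123/128, 501/512)

Answer: symbol=a low=7/8 high=1/1
symbol=e low=15/16 high=63/64
symbol=e low=123/128 high=501/512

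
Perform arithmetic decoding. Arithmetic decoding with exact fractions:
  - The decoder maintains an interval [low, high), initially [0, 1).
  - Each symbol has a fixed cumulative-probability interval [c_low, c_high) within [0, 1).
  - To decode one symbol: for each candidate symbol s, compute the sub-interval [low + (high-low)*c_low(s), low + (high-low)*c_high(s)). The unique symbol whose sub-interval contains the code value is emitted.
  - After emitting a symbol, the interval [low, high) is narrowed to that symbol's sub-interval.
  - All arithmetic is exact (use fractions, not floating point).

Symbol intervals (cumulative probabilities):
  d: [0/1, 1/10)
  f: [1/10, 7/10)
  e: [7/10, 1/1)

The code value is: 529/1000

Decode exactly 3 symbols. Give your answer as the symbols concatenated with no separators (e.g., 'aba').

Step 1: interval [0/1, 1/1), width = 1/1 - 0/1 = 1/1
  'd': [0/1 + 1/1*0/1, 0/1 + 1/1*1/10) = [0/1, 1/10)
  'f': [0/1 + 1/1*1/10, 0/1 + 1/1*7/10) = [1/10, 7/10) <- contains code 529/1000
  'e': [0/1 + 1/1*7/10, 0/1 + 1/1*1/1) = [7/10, 1/1)
  emit 'f', narrow to [1/10, 7/10)
Step 2: interval [1/10, 7/10), width = 7/10 - 1/10 = 3/5
  'd': [1/10 + 3/5*0/1, 1/10 + 3/5*1/10) = [1/10, 4/25)
  'f': [1/10 + 3/5*1/10, 1/10 + 3/5*7/10) = [4/25, 13/25)
  'e': [1/10 + 3/5*7/10, 1/10 + 3/5*1/1) = [13/25, 7/10) <- contains code 529/1000
  emit 'e', narrow to [13/25, 7/10)
Step 3: interval [13/25, 7/10), width = 7/10 - 13/25 = 9/50
  'd': [13/25 + 9/50*0/1, 13/25 + 9/50*1/10) = [13/25, 269/500) <- contains code 529/1000
  'f': [13/25 + 9/50*1/10, 13/25 + 9/50*7/10) = [269/500, 323/500)
  'e': [13/25 + 9/50*7/10, 13/25 + 9/50*1/1) = [323/500, 7/10)
  emit 'd', narrow to [13/25, 269/500)

Answer: fed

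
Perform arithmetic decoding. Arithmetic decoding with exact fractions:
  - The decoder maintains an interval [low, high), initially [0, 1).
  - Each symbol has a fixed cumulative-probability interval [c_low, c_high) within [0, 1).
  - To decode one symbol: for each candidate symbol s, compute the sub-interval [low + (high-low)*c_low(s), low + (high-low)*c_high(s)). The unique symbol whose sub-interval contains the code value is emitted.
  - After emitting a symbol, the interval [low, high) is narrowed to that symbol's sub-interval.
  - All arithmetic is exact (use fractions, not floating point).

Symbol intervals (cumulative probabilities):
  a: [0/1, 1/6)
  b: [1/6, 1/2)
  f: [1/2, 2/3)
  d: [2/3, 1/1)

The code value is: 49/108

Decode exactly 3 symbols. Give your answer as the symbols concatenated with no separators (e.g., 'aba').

Answer: bdf

Derivation:
Step 1: interval [0/1, 1/1), width = 1/1 - 0/1 = 1/1
  'a': [0/1 + 1/1*0/1, 0/1 + 1/1*1/6) = [0/1, 1/6)
  'b': [0/1 + 1/1*1/6, 0/1 + 1/1*1/2) = [1/6, 1/2) <- contains code 49/108
  'f': [0/1 + 1/1*1/2, 0/1 + 1/1*2/3) = [1/2, 2/3)
  'd': [0/1 + 1/1*2/3, 0/1 + 1/1*1/1) = [2/3, 1/1)
  emit 'b', narrow to [1/6, 1/2)
Step 2: interval [1/6, 1/2), width = 1/2 - 1/6 = 1/3
  'a': [1/6 + 1/3*0/1, 1/6 + 1/3*1/6) = [1/6, 2/9)
  'b': [1/6 + 1/3*1/6, 1/6 + 1/3*1/2) = [2/9, 1/3)
  'f': [1/6 + 1/3*1/2, 1/6 + 1/3*2/3) = [1/3, 7/18)
  'd': [1/6 + 1/3*2/3, 1/6 + 1/3*1/1) = [7/18, 1/2) <- contains code 49/108
  emit 'd', narrow to [7/18, 1/2)
Step 3: interval [7/18, 1/2), width = 1/2 - 7/18 = 1/9
  'a': [7/18 + 1/9*0/1, 7/18 + 1/9*1/6) = [7/18, 11/27)
  'b': [7/18 + 1/9*1/6, 7/18 + 1/9*1/2) = [11/27, 4/9)
  'f': [7/18 + 1/9*1/2, 7/18 + 1/9*2/3) = [4/9, 25/54) <- contains code 49/108
  'd': [7/18 + 1/9*2/3, 7/18 + 1/9*1/1) = [25/54, 1/2)
  emit 'f', narrow to [4/9, 25/54)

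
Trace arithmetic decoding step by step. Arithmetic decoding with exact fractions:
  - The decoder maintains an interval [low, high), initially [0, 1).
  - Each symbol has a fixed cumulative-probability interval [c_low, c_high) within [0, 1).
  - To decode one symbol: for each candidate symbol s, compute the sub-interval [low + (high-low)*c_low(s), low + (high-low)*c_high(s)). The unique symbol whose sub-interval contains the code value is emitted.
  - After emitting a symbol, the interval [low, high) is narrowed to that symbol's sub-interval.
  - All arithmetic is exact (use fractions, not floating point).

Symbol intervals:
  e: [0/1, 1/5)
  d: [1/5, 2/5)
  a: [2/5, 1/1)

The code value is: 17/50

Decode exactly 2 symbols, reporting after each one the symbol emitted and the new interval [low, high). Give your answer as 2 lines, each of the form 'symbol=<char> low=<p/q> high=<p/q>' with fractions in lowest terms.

Step 1: interval [0/1, 1/1), width = 1/1 - 0/1 = 1/1
  'e': [0/1 + 1/1*0/1, 0/1 + 1/1*1/5) = [0/1, 1/5)
  'd': [0/1 + 1/1*1/5, 0/1 + 1/1*2/5) = [1/5, 2/5) <- contains code 17/50
  'a': [0/1 + 1/1*2/5, 0/1 + 1/1*1/1) = [2/5, 1/1)
  emit 'd', narrow to [1/5, 2/5)
Step 2: interval [1/5, 2/5), width = 2/5 - 1/5 = 1/5
  'e': [1/5 + 1/5*0/1, 1/5 + 1/5*1/5) = [1/5, 6/25)
  'd': [1/5 + 1/5*1/5, 1/5 + 1/5*2/5) = [6/25, 7/25)
  'a': [1/5 + 1/5*2/5, 1/5 + 1/5*1/1) = [7/25, 2/5) <- contains code 17/50
  emit 'a', narrow to [7/25, 2/5)

Answer: symbol=d low=1/5 high=2/5
symbol=a low=7/25 high=2/5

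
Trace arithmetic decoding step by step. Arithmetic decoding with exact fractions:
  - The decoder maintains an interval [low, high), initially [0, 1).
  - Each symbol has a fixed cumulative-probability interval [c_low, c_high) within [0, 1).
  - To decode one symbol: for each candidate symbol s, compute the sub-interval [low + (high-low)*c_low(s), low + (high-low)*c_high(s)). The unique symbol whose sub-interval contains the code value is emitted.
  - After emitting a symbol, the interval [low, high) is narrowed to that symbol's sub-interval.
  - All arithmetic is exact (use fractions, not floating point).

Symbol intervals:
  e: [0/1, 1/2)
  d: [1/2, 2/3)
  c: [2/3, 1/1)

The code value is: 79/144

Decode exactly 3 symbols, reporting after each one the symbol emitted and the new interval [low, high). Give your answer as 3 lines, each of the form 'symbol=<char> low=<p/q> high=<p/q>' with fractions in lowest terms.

Answer: symbol=d low=1/2 high=2/3
symbol=e low=1/2 high=7/12
symbol=d low=13/24 high=5/9

Derivation:
Step 1: interval [0/1, 1/1), width = 1/1 - 0/1 = 1/1
  'e': [0/1 + 1/1*0/1, 0/1 + 1/1*1/2) = [0/1, 1/2)
  'd': [0/1 + 1/1*1/2, 0/1 + 1/1*2/3) = [1/2, 2/3) <- contains code 79/144
  'c': [0/1 + 1/1*2/3, 0/1 + 1/1*1/1) = [2/3, 1/1)
  emit 'd', narrow to [1/2, 2/3)
Step 2: interval [1/2, 2/3), width = 2/3 - 1/2 = 1/6
  'e': [1/2 + 1/6*0/1, 1/2 + 1/6*1/2) = [1/2, 7/12) <- contains code 79/144
  'd': [1/2 + 1/6*1/2, 1/2 + 1/6*2/3) = [7/12, 11/18)
  'c': [1/2 + 1/6*2/3, 1/2 + 1/6*1/1) = [11/18, 2/3)
  emit 'e', narrow to [1/2, 7/12)
Step 3: interval [1/2, 7/12), width = 7/12 - 1/2 = 1/12
  'e': [1/2 + 1/12*0/1, 1/2 + 1/12*1/2) = [1/2, 13/24)
  'd': [1/2 + 1/12*1/2, 1/2 + 1/12*2/3) = [13/24, 5/9) <- contains code 79/144
  'c': [1/2 + 1/12*2/3, 1/2 + 1/12*1/1) = [5/9, 7/12)
  emit 'd', narrow to [13/24, 5/9)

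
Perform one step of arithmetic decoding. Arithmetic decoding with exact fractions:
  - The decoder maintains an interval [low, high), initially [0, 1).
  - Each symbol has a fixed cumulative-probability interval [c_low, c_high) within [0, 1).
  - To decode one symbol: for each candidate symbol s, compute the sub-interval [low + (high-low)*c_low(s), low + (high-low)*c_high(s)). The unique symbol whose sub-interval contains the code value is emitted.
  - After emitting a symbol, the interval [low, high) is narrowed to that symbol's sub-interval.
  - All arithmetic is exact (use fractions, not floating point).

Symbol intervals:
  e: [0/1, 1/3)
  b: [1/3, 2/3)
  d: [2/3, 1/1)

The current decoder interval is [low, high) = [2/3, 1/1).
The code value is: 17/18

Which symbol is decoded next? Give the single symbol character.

Answer: d

Derivation:
Interval width = high − low = 1/1 − 2/3 = 1/3
Scaled code = (code − low) / width = (17/18 − 2/3) / 1/3 = 5/6
  e: [0/1, 1/3) 
  b: [1/3, 2/3) 
  d: [2/3, 1/1) ← scaled code falls here ✓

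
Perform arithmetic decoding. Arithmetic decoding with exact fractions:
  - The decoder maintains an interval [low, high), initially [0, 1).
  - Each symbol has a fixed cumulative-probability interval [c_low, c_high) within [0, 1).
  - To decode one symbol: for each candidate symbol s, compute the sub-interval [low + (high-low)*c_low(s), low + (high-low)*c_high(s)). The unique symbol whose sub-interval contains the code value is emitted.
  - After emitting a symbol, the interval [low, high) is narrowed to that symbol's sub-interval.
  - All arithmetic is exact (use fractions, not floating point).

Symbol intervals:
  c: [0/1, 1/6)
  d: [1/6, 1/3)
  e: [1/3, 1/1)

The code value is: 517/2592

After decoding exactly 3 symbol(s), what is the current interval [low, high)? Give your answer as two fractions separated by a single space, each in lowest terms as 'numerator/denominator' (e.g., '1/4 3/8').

Answer: 43/216 11/54

Derivation:
Step 1: interval [0/1, 1/1), width = 1/1 - 0/1 = 1/1
  'c': [0/1 + 1/1*0/1, 0/1 + 1/1*1/6) = [0/1, 1/6)
  'd': [0/1 + 1/1*1/6, 0/1 + 1/1*1/3) = [1/6, 1/3) <- contains code 517/2592
  'e': [0/1 + 1/1*1/3, 0/1 + 1/1*1/1) = [1/3, 1/1)
  emit 'd', narrow to [1/6, 1/3)
Step 2: interval [1/6, 1/3), width = 1/3 - 1/6 = 1/6
  'c': [1/6 + 1/6*0/1, 1/6 + 1/6*1/6) = [1/6, 7/36)
  'd': [1/6 + 1/6*1/6, 1/6 + 1/6*1/3) = [7/36, 2/9) <- contains code 517/2592
  'e': [1/6 + 1/6*1/3, 1/6 + 1/6*1/1) = [2/9, 1/3)
  emit 'd', narrow to [7/36, 2/9)
Step 3: interval [7/36, 2/9), width = 2/9 - 7/36 = 1/36
  'c': [7/36 + 1/36*0/1, 7/36 + 1/36*1/6) = [7/36, 43/216)
  'd': [7/36 + 1/36*1/6, 7/36 + 1/36*1/3) = [43/216, 11/54) <- contains code 517/2592
  'e': [7/36 + 1/36*1/3, 7/36 + 1/36*1/1) = [11/54, 2/9)
  emit 'd', narrow to [43/216, 11/54)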